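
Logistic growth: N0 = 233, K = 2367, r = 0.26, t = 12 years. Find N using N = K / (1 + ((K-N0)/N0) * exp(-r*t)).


(K - N0)/N0 = (2367 - 233)/233 = 2134/233 = 9.15880
r*t = 0.26 * 12 = 3.12; exp(-3.12) = 0.0441572
9.15880 * 0.0441572 = 0.404427
1 + 0.404427 = 1.40443
N = 2367 / 1.40443 = 1685.38 ≈ 1685

1685


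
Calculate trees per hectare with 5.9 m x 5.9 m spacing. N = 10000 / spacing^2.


N = 10000 / 5.9^2 = 10000 / 34.81 = 287.274 ≈ 287 trees/ha

287 trees/ha


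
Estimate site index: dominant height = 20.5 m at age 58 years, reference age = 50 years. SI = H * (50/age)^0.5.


50/58 = 0.862069
(0.862069)^0.5 = 0.928477
SI = 20.5 * 0.928477 = 19.0338 ≈ 19.0 m

19.0 m


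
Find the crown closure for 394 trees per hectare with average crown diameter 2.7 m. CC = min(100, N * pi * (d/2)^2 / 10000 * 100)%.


(d/2)^2 = (2.7/2)^2 = 1.35^2 = 1.8225
Crown area = 3.141593 * 1.8225 = 5.72555 m^2
N * area / 10000 * 100 = 394 * 5.72555 / 10000 * 100 = 22.5587
CC = min(100, 22.5587) = 22.5587 ≈ 22.6%

22.6%


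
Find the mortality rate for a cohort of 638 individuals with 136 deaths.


Mortality rate = 136 / 638 = 0.213166 ≈ 0.2132

0.2132


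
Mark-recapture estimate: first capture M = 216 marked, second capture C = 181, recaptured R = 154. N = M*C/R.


N = M * C / R = 216 * 181 / 154 = 39096 / 154 = 253.87 ≈ 254

254 individuals


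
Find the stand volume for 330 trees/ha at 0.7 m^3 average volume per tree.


V_stand = 330 * 0.7 = 231.0 m^3/ha

231.0 m^3/ha


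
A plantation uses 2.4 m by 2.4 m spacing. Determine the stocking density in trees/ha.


N = 10000 / 2.4^2 = 10000 / 5.76 = 1736.11 ≈ 1736 trees/ha

1736 trees/ha


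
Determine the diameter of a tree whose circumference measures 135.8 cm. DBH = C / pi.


DBH = C / pi = 135.8 / 3.141593 = 43.2265 ≈ 43.23 cm

43.23 cm


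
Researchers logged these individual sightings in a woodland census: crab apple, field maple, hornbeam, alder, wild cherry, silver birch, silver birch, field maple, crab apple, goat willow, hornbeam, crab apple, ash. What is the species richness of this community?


Total individuals logged = 13
Distinct species (count of individuals): crab apple (3), field maple (2), hornbeam (2), alder (1), wild cherry (1), silver birch (2), goat willow (1), ash (1)
Species richness = number of distinct species = 8

8


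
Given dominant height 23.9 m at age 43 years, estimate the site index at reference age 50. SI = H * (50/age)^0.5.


50/43 = 1.16279
(1.16279)^0.5 = 1.07833
SI = 23.9 * 1.07833 = 25.7721 ≈ 25.8 m

25.8 m


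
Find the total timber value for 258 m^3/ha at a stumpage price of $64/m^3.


Value = 258 * 64 = $16512/ha

$16512/ha


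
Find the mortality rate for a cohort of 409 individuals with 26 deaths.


Mortality rate = 26 / 409 = 0.063570 ≈ 0.0636

0.0636


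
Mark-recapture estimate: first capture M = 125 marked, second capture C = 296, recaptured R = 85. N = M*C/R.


N = M * C / R = 125 * 296 / 85 = 37000 / 85 = 435.29 ≈ 435

435 individuals


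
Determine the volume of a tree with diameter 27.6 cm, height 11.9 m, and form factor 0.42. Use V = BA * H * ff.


(D/200)^2 = (27.6/200)^2 = 0.138^2 = 0.019044
BA = 3.141593 * 0.019044 = 0.0598285 m^2
V = 0.0598285 * 11.9 * 0.42 = 0.299023 ≈ 0.299 m^3

0.299 m^3


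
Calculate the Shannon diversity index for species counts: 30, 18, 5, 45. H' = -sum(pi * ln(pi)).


Total N = 30 + 18 + 5 + 45 = 98
Per-species terms:
  p = 30/98 = 0.306122; ln(p) = -1.183772; p*ln(p) = 0.306122 * (-1.183772) = -0.362379
  p = 18/98 = 0.183673; ln(p) = -1.694598; p*ln(p) = 0.183673 * (-1.694598) = -0.311252
  p = 5/98 = 0.051020; ln(p) = -2.975538; p*ln(p) = 0.051020 * (-2.975538) = -0.151812
  p = 45/98 = 0.459184; ln(p) = -0.778304; p*ln(p) = 0.459184 * (-0.778304) = -0.357385
sum(p*ln(p)) = (-0.362379) + (-0.311252) + (-0.151812) + (-0.357385) = -1.182828
H' = -(-1.182828) = 1.182828 ≈ 1.1828

1.1828


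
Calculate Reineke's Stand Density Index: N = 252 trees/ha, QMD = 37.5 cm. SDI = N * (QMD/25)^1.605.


QMD/25 = 37.5/25 = 1.5
(1.5)^1.605 = exp(1.605 * ln(1.5)) = exp(1.605 * 0.405465) = exp(0.650771) = 1.91702
SDI = 252 * 1.91702 = 483.089 ≈ 483

483


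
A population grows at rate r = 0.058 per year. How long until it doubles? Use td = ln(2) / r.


td = ln(2) / 0.058 = 0.693147 / 0.058 = 11.9508 ≈ 12.0 years

12.0 years


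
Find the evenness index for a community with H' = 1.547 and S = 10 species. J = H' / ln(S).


ln(10) = 2.30259
J = H' / ln(S) = 1.547 / 2.30259 = 0.671852 ≈ 0.6719

0.6719


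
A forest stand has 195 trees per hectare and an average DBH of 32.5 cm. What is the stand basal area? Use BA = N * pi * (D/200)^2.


(D/200)^2 = (32.5/200)^2 = 0.1625^2 = 0.02640625
Individual BA = 3.141593 * 0.02640625 = 0.0829577 m^2
Stand BA = 195 * 0.0829577 = 16.1768 ≈ 16.18 m^2/ha

16.18 m^2/ha


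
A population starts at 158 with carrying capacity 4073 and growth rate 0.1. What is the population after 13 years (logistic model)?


(K - N0)/N0 = (4073 - 158)/158 = 3915/158 = 24.7785
r*t = 0.1 * 13 = 1.3; exp(-1.3) = 0.272532
24.7785 * 0.272532 = 6.75293
1 + 6.75293 = 7.75293
N = 4073 / 7.75293 = 525.350 ≈ 525

525


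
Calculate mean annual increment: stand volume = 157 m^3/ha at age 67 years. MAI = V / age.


MAI = 157 / 67 = 2.3433 ≈ 2.34 m^3/ha/yr

2.34 m^3/ha/yr


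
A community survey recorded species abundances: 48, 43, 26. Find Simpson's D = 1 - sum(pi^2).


Total N = 48 + 43 + 26 = 117
Per-species terms:
  p = 48/117 = 0.410256; p^2 = 0.410256^2 = 0.168310
  p = 43/117 = 0.367521; p^2 = 0.367521^2 = 0.135072
  p = 26/117 = 0.222222; p^2 = 0.222222^2 = 0.049383
sum(p^2) = 0.168310 + 0.135072 + 0.049383 = 0.352765
D = 1 - 0.352765 = 0.647235 ≈ 0.6472

0.6472


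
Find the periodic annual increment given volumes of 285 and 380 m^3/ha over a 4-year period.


PAI = (V2 - V1) / period = (380 - 285) / 4 = 95 / 4 = 23.75 m^3/ha/yr

23.75 m^3/ha/yr


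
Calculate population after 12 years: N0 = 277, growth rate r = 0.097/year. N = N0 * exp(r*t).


r*t = 0.097 * 12 = 1.164
exp(1.164) = 3.20272
N = 277 * 3.20272 = 887.153 ≈ 887

887


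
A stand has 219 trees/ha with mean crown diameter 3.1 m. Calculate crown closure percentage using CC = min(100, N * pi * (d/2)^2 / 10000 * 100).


(d/2)^2 = (3.1/2)^2 = 1.55^2 = 2.4025
Crown area = 3.141593 * 2.4025 = 7.54768 m^2
N * area / 10000 * 100 = 219 * 7.54768 / 10000 * 100 = 16.5294
CC = min(100, 16.5294) = 16.5294 ≈ 16.5%

16.5%


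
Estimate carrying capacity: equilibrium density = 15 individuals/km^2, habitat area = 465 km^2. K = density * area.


K = 15 * 465 = 6975 individuals

6975 individuals


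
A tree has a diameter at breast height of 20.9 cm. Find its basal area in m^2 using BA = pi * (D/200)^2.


D/200 = 20.9/200 = 0.1045 m
(D/200)^2 = 0.1045^2 = 0.01092025
BA = 3.141593 * 0.01092025 = 0.0343070 ≈ 0.0343 m^2

0.0343 m^2


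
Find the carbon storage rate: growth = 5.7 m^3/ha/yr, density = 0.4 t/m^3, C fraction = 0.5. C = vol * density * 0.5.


C = 5.7 * 0.4 * 0.5 = 1.14 t C/ha/yr

1.14 t C/ha/yr


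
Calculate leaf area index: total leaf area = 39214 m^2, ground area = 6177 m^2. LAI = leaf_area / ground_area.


LAI = 39214 / 6177 = 6.3484 ≈ 6.35

6.35


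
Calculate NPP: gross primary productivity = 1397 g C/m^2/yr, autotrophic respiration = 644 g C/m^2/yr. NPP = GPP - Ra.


NPP = GPP - Ra = 1397 - 644 = 753 g C/m^2/yr

753 g C/m^2/yr


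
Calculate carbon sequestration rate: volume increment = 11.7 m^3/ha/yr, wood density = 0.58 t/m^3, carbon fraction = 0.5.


C = 11.7 * 0.58 * 0.5 = 3.393 ≈ 3.39 t C/ha/yr

3.39 t C/ha/yr


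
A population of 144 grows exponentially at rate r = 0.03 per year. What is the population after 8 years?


r*t = 0.03 * 8 = 0.24
exp(0.24) = 1.27125
N = 144 * 1.27125 = 183.060 ≈ 183

183


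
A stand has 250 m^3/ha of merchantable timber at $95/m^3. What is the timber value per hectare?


Value = 250 * 95 = $23750/ha

$23750/ha


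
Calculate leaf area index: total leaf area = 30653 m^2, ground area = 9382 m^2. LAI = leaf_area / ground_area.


LAI = 30653 / 9382 = 3.2672 ≈ 3.27

3.27


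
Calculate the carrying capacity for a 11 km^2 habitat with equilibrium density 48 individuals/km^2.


K = 48 * 11 = 528 individuals

528 individuals


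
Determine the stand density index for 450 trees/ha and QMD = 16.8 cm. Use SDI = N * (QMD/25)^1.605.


QMD/25 = 16.8/25 = 0.672
(0.672)^1.605 = exp(1.605 * ln(0.672)) = exp(1.605 * (-0.397497)) = exp(-0.637983) = 0.528357
SDI = 450 * 0.528357 = 237.761 ≈ 238

238


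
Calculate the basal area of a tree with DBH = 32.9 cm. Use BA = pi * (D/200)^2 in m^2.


D/200 = 32.9/200 = 0.1645 m
(D/200)^2 = 0.1645^2 = 0.02706025
BA = 3.141593 * 0.02706025 = 0.0850123 ≈ 0.0850 m^2

0.0850 m^2


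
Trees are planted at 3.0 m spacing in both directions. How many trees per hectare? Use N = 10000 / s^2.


N = 10000 / 3.0^2 = 10000 / 9 = 1111.11 ≈ 1111 trees/ha

1111 trees/ha


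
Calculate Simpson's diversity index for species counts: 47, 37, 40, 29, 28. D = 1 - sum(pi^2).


Total N = 47 + 37 + 40 + 29 + 28 = 181
Per-species terms:
  p = 47/181 = 0.259669; p^2 = 0.259669^2 = 0.067428
  p = 37/181 = 0.204420; p^2 = 0.204420^2 = 0.041788
  p = 40/181 = 0.220994; p^2 = 0.220994^2 = 0.048838
  p = 29/181 = 0.160221; p^2 = 0.160221^2 = 0.025671
  p = 28/181 = 0.154696; p^2 = 0.154696^2 = 0.023931
sum(p^2) = 0.067428 + 0.041788 + 0.048838 + 0.025671 + 0.023931 = 0.207656
D = 1 - 0.207656 = 0.792344 ≈ 0.7923

0.7923


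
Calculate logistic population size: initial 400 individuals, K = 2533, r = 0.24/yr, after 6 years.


(K - N0)/N0 = (2533 - 400)/400 = 2133/400 = 5.33250
r*t = 0.24 * 6 = 1.44; exp(-1.44) = 0.236928
5.33250 * 0.236928 = 1.26342
1 + 1.26342 = 2.26342
N = 2533 / 2.26342 = 1119.10 ≈ 1119

1119


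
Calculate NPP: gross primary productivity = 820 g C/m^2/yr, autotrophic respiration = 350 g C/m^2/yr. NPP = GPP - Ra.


NPP = GPP - Ra = 820 - 350 = 470 g C/m^2/yr

470 g C/m^2/yr


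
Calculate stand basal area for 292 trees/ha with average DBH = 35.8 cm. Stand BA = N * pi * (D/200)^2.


(D/200)^2 = (35.8/200)^2 = 0.179^2 = 0.032041
Individual BA = 3.141593 * 0.032041 = 0.100660 m^2
Stand BA = 292 * 0.100660 = 29.3927 ≈ 29.39 m^2/ha

29.39 m^2/ha


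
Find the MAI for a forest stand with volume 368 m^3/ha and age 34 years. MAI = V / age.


MAI = 368 / 34 = 10.8235 ≈ 10.82 m^3/ha/yr

10.82 m^3/ha/yr


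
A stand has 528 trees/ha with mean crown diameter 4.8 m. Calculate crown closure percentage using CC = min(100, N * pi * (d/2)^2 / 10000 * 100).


(d/2)^2 = (4.8/2)^2 = 2.4^2 = 5.76
Crown area = 3.141593 * 5.76 = 18.0956 m^2
N * area / 10000 * 100 = 528 * 18.0956 / 10000 * 100 = 95.5448
CC = min(100, 95.5448) = 95.5448 ≈ 95.5%

95.5%


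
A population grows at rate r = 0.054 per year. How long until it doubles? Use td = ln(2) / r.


td = ln(2) / 0.054 = 0.693147 / 0.054 = 12.8361 ≈ 12.8 years

12.8 years


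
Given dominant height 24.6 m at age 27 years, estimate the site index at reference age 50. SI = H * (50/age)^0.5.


50/27 = 1.85185
(1.85185)^0.5 = 1.36083
SI = 24.6 * 1.36083 = 33.4764 ≈ 33.5 m

33.5 m


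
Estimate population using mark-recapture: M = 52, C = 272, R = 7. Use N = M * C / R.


N = M * C / R = 52 * 272 / 7 = 14144 / 7 = 2020.57 ≈ 2021

2021 individuals


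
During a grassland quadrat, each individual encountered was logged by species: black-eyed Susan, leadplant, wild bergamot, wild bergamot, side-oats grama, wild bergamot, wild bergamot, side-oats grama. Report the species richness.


Total individuals logged = 8
Distinct species (count of individuals): black-eyed Susan (1), leadplant (1), wild bergamot (4), side-oats grama (2)
Species richness = number of distinct species = 4

4


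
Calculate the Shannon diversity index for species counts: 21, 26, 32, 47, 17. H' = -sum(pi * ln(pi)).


Total N = 21 + 26 + 32 + 47 + 17 = 143
Per-species terms:
  p = 21/143 = 0.146853; ln(p) = -1.918323; p*ln(p) = 0.146853 * (-1.918323) = -0.281711
  p = 26/143 = 0.181818; ln(p) = -1.704749; p*ln(p) = 0.181818 * (-1.704749) = -0.309954
  p = 32/143 = 0.223776; ln(p) = -1.497110; p*ln(p) = 0.223776 * (-1.497110) = -0.335017
  p = 47/143 = 0.328671; ln(p) = -1.112698; p*ln(p) = 0.328671 * (-1.112698) = -0.365712
  p = 17/143 = 0.118881; ln(p) = -2.129632; p*ln(p) = 0.118881 * (-2.129632) = -0.253173
sum(p*ln(p)) = (-0.281711) + (-0.309954) + (-0.335017) + (-0.365712) + (-0.253173) = -1.545567
H' = -(-1.545567) = 1.545567 ≈ 1.5456

1.5456


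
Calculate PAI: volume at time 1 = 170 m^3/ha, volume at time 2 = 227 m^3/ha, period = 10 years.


PAI = (V2 - V1) / period = (227 - 170) / 10 = 57 / 10 = 5.70 m^3/ha/yr

5.70 m^3/ha/yr


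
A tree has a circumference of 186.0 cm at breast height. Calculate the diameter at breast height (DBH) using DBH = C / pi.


DBH = C / pi = 186.0 / 3.141593 = 59.2056 ≈ 59.21 cm

59.21 cm


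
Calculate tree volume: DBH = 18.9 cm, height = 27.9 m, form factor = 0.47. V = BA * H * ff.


(D/200)^2 = (18.9/200)^2 = 0.0945^2 = 0.00893025
BA = 3.141593 * 0.00893025 = 0.0280552 m^2
V = 0.0280552 * 27.9 * 0.47 = 0.367888 ≈ 0.368 m^3

0.368 m^3


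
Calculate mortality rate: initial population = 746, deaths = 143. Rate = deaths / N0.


Mortality rate = 143 / 746 = 0.191689 ≈ 0.1917

0.1917


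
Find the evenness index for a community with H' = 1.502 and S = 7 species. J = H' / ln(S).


ln(7) = 1.94591
J = H' / ln(S) = 1.502 / 1.94591 = 0.771875 ≈ 0.7719

0.7719


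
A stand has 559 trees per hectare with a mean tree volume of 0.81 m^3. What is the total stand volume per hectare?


V_stand = 559 * 0.81 = 452.79 ≈ 452.8 m^3/ha

452.8 m^3/ha


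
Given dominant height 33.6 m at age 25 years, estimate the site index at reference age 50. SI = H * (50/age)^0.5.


50/25 = 2.00000
(2.00000)^0.5 = 1.41421
SI = 33.6 * 1.41421 = 47.5175 ≈ 47.5 m

47.5 m


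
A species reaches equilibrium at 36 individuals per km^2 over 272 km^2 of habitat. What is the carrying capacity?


K = 36 * 272 = 9792 individuals

9792 individuals


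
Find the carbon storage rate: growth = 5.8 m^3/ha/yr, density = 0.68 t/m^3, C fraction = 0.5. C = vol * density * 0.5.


C = 5.8 * 0.68 * 0.5 = 1.972 ≈ 1.97 t C/ha/yr

1.97 t C/ha/yr


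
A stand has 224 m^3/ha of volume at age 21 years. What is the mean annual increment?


MAI = 224 / 21 = 10.6667 ≈ 10.67 m^3/ha/yr

10.67 m^3/ha/yr


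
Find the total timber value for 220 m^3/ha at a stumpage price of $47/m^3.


Value = 220 * 47 = $10340/ha

$10340/ha


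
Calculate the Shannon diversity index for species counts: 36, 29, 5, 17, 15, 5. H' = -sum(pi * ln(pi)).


Total N = 36 + 29 + 5 + 17 + 15 + 5 = 107
Per-species terms:
  p = 36/107 = 0.336449; ln(p) = -1.089309; p*ln(p) = 0.336449 * (-1.089309) = -0.366497
  p = 29/107 = 0.271028; ln(p) = -1.305533; p*ln(p) = 0.271028 * (-1.305533) = -0.353836
  p = 5/107 = 0.046729; ln(p) = -3.063390; p*ln(p) = 0.046729 * (-3.063390) = -0.143149
  p = 17/107 = 0.158879; ln(p) = -1.839612; p*ln(p) = 0.158879 * (-1.839612) = -0.292276
  p = 15/107 = 0.140187; ln(p) = -1.964778; p*ln(p) = 0.140187 * (-1.964778) = -0.275436
  p = 5/107 = 0.046729; ln(p) = -3.063390; p*ln(p) = 0.046729 * (-3.063390) = -0.143149
sum(p*ln(p)) = (-0.366497) + (-0.353836) + (-0.143149) + (-0.292276) + (-0.275436) + (-0.143149) = -1.574343
H' = -(-1.574343) = 1.574343 ≈ 1.5743

1.5743


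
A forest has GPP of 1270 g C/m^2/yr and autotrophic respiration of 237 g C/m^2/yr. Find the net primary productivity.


NPP = GPP - Ra = 1270 - 237 = 1033 g C/m^2/yr

1033 g C/m^2/yr


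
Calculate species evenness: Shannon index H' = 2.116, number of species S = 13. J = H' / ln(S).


ln(13) = 2.56495
J = H' / ln(S) = 2.116 / 2.56495 = 0.824967 ≈ 0.8250

0.8250


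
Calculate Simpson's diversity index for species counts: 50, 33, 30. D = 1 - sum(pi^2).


Total N = 50 + 33 + 30 = 113
Per-species terms:
  p = 50/113 = 0.442478; p^2 = 0.442478^2 = 0.195787
  p = 33/113 = 0.292035; p^2 = 0.292035^2 = 0.085284
  p = 30/113 = 0.265487; p^2 = 0.265487^2 = 0.070483
sum(p^2) = 0.195787 + 0.085284 + 0.070483 = 0.351554
D = 1 - 0.351554 = 0.648446 ≈ 0.6484

0.6484


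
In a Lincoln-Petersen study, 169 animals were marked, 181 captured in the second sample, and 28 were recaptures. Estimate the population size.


N = M * C / R = 169 * 181 / 28 = 30589 / 28 = 1092.46 ≈ 1092

1092 individuals


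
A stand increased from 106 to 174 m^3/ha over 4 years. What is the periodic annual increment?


PAI = (V2 - V1) / period = (174 - 106) / 4 = 68 / 4 = 17.00 m^3/ha/yr

17.00 m^3/ha/yr


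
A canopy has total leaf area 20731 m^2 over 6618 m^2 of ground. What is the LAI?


LAI = 20731 / 6618 = 3.1325 ≈ 3.13

3.13


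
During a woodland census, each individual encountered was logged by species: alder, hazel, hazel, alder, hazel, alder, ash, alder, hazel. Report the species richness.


Total individuals logged = 9
Distinct species (count of individuals): alder (4), hazel (4), ash (1)
Species richness = number of distinct species = 3

3


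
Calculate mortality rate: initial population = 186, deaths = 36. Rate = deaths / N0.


Mortality rate = 36 / 186 = 0.193548 ≈ 0.1935

0.1935


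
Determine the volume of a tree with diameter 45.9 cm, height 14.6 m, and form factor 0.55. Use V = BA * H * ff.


(D/200)^2 = (45.9/200)^2 = 0.2295^2 = 0.05267025
BA = 3.141593 * 0.05267025 = 0.165468 m^2
V = 0.165468 * 14.6 * 0.55 = 1.32871 ≈ 1.329 m^3

1.329 m^3


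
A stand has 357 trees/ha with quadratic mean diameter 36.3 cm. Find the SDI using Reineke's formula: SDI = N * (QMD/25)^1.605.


QMD/25 = 36.3/25 = 1.452
(1.452)^1.605 = exp(1.605 * ln(1.452)) = exp(1.605 * 0.372942) = exp(0.598572) = 1.81952
SDI = 357 * 1.81952 = 649.569 ≈ 650

650


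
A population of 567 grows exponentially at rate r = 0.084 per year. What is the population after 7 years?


r*t = 0.084 * 7 = 0.588
exp(0.588) = 1.80038
N = 567 * 1.80038 = 1020.82 ≈ 1021

1021


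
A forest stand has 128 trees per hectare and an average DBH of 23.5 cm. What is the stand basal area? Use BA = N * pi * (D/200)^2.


(D/200)^2 = (23.5/200)^2 = 0.1175^2 = 0.01380625
Individual BA = 3.141593 * 0.01380625 = 0.0433736 m^2
Stand BA = 128 * 0.0433736 = 5.55182 ≈ 5.55 m^2/ha

5.55 m^2/ha


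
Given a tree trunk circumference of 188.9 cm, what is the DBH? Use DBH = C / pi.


DBH = C / pi = 188.9 / 3.141593 = 60.1287 ≈ 60.13 cm

60.13 cm


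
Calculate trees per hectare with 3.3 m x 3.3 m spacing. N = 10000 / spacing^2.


N = 10000 / 3.3^2 = 10000 / 10.89 = 918.274 ≈ 918 trees/ha

918 trees/ha


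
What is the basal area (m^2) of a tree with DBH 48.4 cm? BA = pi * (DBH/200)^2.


D/200 = 48.4/200 = 0.242 m
(D/200)^2 = 0.242^2 = 0.058564
BA = 3.141593 * 0.058564 = 0.183984 ≈ 0.1840 m^2

0.1840 m^2


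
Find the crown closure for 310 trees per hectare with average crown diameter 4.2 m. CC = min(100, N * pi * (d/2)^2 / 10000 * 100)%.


(d/2)^2 = (4.2/2)^2 = 2.1^2 = 4.41
Crown area = 3.141593 * 4.41 = 13.8544 m^2
N * area / 10000 * 100 = 310 * 13.8544 / 10000 * 100 = 42.9486
CC = min(100, 42.9486) = 42.9486 ≈ 42.9%

42.9%


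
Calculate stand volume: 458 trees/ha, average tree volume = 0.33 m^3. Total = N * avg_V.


V_stand = 458 * 0.33 = 151.14 ≈ 151.1 m^3/ha

151.1 m^3/ha


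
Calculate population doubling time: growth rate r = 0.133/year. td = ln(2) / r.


td = ln(2) / 0.133 = 0.693147 / 0.133 = 5.21163 ≈ 5.2 years

5.2 years


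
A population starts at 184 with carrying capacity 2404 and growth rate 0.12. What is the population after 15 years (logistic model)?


(K - N0)/N0 = (2404 - 184)/184 = 2220/184 = 12.0652
r*t = 0.12 * 15 = 1.8; exp(-1.8) = 0.165299
12.0652 * 0.165299 = 1.99437
1 + 1.99437 = 2.99437
N = 2404 / 2.99437 = 802.840 ≈ 803

803


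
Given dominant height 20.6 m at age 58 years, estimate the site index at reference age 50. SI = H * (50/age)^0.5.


50/58 = 0.862069
(0.862069)^0.5 = 0.928477
SI = 20.6 * 0.928477 = 19.1266 ≈ 19.1 m

19.1 m


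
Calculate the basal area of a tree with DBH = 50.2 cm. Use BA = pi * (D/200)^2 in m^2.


D/200 = 50.2/200 = 0.251 m
(D/200)^2 = 0.251^2 = 0.063001
BA = 3.141593 * 0.063001 = 0.197924 ≈ 0.1979 m^2

0.1979 m^2


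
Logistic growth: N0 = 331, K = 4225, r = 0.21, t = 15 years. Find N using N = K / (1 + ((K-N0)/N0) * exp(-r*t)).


(K - N0)/N0 = (4225 - 331)/331 = 3894/331 = 11.7644
r*t = 0.21 * 15 = 3.15; exp(-3.15) = 0.0428521
11.7644 * 0.0428521 = 0.504129
1 + 0.504129 = 1.50413
N = 4225 / 1.50413 = 2808.93 ≈ 2809

2809


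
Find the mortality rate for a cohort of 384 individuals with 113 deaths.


Mortality rate = 113 / 384 = 0.294271 ≈ 0.2943

0.2943


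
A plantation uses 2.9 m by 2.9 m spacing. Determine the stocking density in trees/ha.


N = 10000 / 2.9^2 = 10000 / 8.41 = 1189.06 ≈ 1189 trees/ha

1189 trees/ha


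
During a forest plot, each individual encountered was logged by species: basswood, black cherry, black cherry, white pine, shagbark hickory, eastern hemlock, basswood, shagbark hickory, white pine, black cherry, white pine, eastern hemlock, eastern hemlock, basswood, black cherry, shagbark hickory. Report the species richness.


Total individuals logged = 16
Distinct species (count of individuals): basswood (3), black cherry (4), white pine (3), shagbark hickory (3), eastern hemlock (3)
Species richness = number of distinct species = 5

5


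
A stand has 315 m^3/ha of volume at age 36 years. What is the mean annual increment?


MAI = 315 / 36 = 8.75 m^3/ha/yr

8.75 m^3/ha/yr


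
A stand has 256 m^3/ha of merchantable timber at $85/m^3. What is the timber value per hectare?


Value = 256 * 85 = $21760/ha

$21760/ha


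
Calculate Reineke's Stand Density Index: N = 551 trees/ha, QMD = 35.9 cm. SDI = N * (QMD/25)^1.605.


QMD/25 = 35.9/25 = 1.436
(1.436)^1.605 = exp(1.605 * ln(1.436)) = exp(1.605 * 0.361861) = exp(0.580787) = 1.78744
SDI = 551 * 1.78744 = 984.879 ≈ 985

985


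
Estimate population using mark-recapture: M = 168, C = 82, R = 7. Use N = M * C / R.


N = M * C / R = 168 * 82 / 7 = 13776 / 7 = 1968

1968 individuals


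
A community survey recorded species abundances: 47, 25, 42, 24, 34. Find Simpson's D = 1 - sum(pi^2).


Total N = 47 + 25 + 42 + 24 + 34 = 172
Per-species terms:
  p = 47/172 = 0.273256; p^2 = 0.273256^2 = 0.074669
  p = 25/172 = 0.145349; p^2 = 0.145349^2 = 0.021126
  p = 42/172 = 0.244186; p^2 = 0.244186^2 = 0.059627
  p = 24/172 = 0.139535; p^2 = 0.139535^2 = 0.019470
  p = 34/172 = 0.197674; p^2 = 0.197674^2 = 0.039075
sum(p^2) = 0.074669 + 0.021126 + 0.059627 + 0.019470 + 0.039075 = 0.213967
D = 1 - 0.213967 = 0.786033 ≈ 0.7860

0.7860


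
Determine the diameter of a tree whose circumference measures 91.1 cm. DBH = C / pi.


DBH = C / pi = 91.1 / 3.141593 = 28.9980 ≈ 29.00 cm

29.00 cm


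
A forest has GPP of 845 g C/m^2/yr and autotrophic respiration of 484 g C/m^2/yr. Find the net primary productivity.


NPP = GPP - Ra = 845 - 484 = 361 g C/m^2/yr

361 g C/m^2/yr


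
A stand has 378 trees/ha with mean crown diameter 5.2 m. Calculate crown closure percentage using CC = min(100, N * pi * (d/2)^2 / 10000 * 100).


(d/2)^2 = (5.2/2)^2 = 2.6^2 = 6.76
Crown area = 3.141593 * 6.76 = 21.2372 m^2
N * area / 10000 * 100 = 378 * 21.2372 / 10000 * 100 = 80.2766
CC = min(100, 80.2766) = 80.2766 ≈ 80.3%

80.3%


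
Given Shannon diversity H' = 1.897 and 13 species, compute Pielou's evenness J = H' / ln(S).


ln(13) = 2.56495
J = H' / ln(S) = 1.897 / 2.56495 = 0.739586 ≈ 0.7396

0.7396


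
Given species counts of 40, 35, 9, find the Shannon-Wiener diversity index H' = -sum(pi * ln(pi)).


Total N = 40 + 35 + 9 = 84
Per-species terms:
  p = 40/84 = 0.476190; ln(p) = -0.741938; p*ln(p) = 0.476190 * (-0.741938) = -0.353303
  p = 35/84 = 0.416667; ln(p) = -0.875468; p*ln(p) = 0.416667 * (-0.875468) = -0.364779
  p = 9/84 = 0.107143; ln(p) = -2.233591; p*ln(p) = 0.107143 * (-2.233591) = -0.239314
sum(p*ln(p)) = (-0.353303) + (-0.364779) + (-0.239314) = -0.957396
H' = -(-0.957396) = 0.957396 ≈ 0.9574

0.9574


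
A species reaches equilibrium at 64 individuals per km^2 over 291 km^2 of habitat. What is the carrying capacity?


K = 64 * 291 = 18624 individuals

18624 individuals


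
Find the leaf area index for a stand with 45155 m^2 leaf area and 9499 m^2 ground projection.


LAI = 45155 / 9499 = 4.7537 ≈ 4.75

4.75


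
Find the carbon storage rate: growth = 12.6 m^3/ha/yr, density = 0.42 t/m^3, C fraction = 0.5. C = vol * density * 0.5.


C = 12.6 * 0.42 * 0.5 = 2.646 ≈ 2.65 t C/ha/yr

2.65 t C/ha/yr


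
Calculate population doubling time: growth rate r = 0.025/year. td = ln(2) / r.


td = ln(2) / 0.025 = 0.693147 / 0.025 = 27.7259 ≈ 27.7 years

27.7 years


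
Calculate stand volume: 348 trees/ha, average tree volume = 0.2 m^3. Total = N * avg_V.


V_stand = 348 * 0.2 = 69.6 m^3/ha

69.6 m^3/ha


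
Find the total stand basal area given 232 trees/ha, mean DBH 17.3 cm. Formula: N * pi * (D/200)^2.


(D/200)^2 = (17.3/200)^2 = 0.0865^2 = 0.00748225
Individual BA = 3.141593 * 0.00748225 = 0.0235062 m^2
Stand BA = 232 * 0.0235062 = 5.45344 ≈ 5.45 m^2/ha

5.45 m^2/ha


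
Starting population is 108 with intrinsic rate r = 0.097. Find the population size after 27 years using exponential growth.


r*t = 0.097 * 27 = 2.619
exp(2.619) = 13.7220
N = 108 * 13.7220 = 1481.98 ≈ 1482

1482


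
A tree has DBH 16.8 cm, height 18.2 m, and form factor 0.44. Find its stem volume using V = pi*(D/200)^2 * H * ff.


(D/200)^2 = (16.8/200)^2 = 0.084^2 = 0.007056
BA = 3.141593 * 0.007056 = 0.0221671 m^2
V = 0.0221671 * 18.2 * 0.44 = 0.177514 ≈ 0.178 m^3

0.178 m^3


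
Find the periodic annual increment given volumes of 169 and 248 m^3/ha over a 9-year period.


PAI = (V2 - V1) / period = (248 - 169) / 9 = 79 / 9 = 8.7778 ≈ 8.78 m^3/ha/yr

8.78 m^3/ha/yr


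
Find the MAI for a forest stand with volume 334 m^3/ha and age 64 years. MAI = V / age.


MAI = 334 / 64 = 5.2188 ≈ 5.22 m^3/ha/yr

5.22 m^3/ha/yr


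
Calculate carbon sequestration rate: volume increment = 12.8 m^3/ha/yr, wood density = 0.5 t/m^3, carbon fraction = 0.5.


C = 12.8 * 0.5 * 0.5 = 3.20 t C/ha/yr

3.20 t C/ha/yr


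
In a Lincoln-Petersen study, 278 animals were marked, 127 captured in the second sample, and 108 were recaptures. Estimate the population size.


N = M * C / R = 278 * 127 / 108 = 35306 / 108 = 326.91 ≈ 327

327 individuals


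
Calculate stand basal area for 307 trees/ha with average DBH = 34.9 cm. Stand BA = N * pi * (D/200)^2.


(D/200)^2 = (34.9/200)^2 = 0.1745^2 = 0.03045025
Individual BA = 3.141593 * 0.03045025 = 0.0956623 m^2
Stand BA = 307 * 0.0956623 = 29.3683 ≈ 29.37 m^2/ha

29.37 m^2/ha


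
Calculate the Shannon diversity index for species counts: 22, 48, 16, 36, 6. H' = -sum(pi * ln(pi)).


Total N = 22 + 48 + 16 + 36 + 6 = 128
Per-species terms:
  p = 22/128 = 0.171875; ln(p) = -1.760988; p*ln(p) = 0.171875 * (-1.760988) = -0.302670
  p = 48/128 = 0.375000; ln(p) = -0.980829; p*ln(p) = 0.375000 * (-0.980829) = -0.367811
  p = 16/128 = 0.125000; ln(p) = -2.079442; p*ln(p) = 0.125000 * (-2.079442) = -0.259930
  p = 36/128 = 0.281250; ln(p) = -1.268511; p*ln(p) = 0.281250 * (-1.268511) = -0.356769
  p = 6/128 = 0.046875; ln(p) = -3.060271; p*ln(p) = 0.046875 * (-3.060271) = -0.143450
sum(p*ln(p)) = (-0.302670) + (-0.367811) + (-0.259930) + (-0.356769) + (-0.143450) = -1.430630
H' = -(-1.430630) = 1.430630 ≈ 1.4306

1.4306


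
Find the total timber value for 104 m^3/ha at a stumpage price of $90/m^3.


Value = 104 * 90 = $9360/ha

$9360/ha


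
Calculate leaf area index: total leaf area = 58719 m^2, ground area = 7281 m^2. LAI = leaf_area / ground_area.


LAI = 58719 / 7281 = 8.0647 ≈ 8.06

8.06


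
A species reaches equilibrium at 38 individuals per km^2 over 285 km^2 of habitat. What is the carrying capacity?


K = 38 * 285 = 10830 individuals

10830 individuals


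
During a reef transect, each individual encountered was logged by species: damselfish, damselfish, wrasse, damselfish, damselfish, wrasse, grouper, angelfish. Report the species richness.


Total individuals logged = 8
Distinct species (count of individuals): damselfish (4), wrasse (2), grouper (1), angelfish (1)
Species richness = number of distinct species = 4

4


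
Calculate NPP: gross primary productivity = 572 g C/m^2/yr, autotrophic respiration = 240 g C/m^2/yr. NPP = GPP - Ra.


NPP = GPP - Ra = 572 - 240 = 332 g C/m^2/yr

332 g C/m^2/yr


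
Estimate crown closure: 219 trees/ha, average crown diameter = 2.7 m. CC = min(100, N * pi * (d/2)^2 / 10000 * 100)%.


(d/2)^2 = (2.7/2)^2 = 1.35^2 = 1.8225
Crown area = 3.141593 * 1.8225 = 5.72555 m^2
N * area / 10000 * 100 = 219 * 5.72555 / 10000 * 100 = 12.5390
CC = min(100, 12.5390) = 12.5390 ≈ 12.5%

12.5%


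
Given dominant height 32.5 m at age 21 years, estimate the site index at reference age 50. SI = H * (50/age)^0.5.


50/21 = 2.38095
(2.38095)^0.5 = 1.54303
SI = 32.5 * 1.54303 = 50.1485 ≈ 50.1 m

50.1 m


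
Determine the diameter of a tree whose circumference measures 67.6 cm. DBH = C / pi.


DBH = C / pi = 67.6 / 3.141593 = 21.5177 ≈ 21.52 cm

21.52 cm


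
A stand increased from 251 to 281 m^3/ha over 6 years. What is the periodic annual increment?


PAI = (V2 - V1) / period = (281 - 251) / 6 = 30 / 6 = 5.00 m^3/ha/yr

5.00 m^3/ha/yr


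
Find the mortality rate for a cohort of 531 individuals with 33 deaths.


Mortality rate = 33 / 531 = 0.062147 ≈ 0.0621

0.0621


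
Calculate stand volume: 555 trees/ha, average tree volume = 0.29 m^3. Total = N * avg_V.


V_stand = 555 * 0.29 = 160.95 ≈ 161.0 m^3/ha

161.0 m^3/ha


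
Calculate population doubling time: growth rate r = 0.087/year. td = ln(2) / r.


td = ln(2) / 0.087 = 0.693147 / 0.087 = 7.96721 ≈ 8.0 years

8.0 years


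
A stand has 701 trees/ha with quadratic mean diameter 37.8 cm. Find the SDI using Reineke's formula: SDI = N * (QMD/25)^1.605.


QMD/25 = 37.8/25 = 1.512
(1.512)^1.605 = exp(1.605 * ln(1.512)) = exp(1.605 * 0.413433) = exp(0.663560) = 1.94169
SDI = 701 * 1.94169 = 1361.12 ≈ 1361

1361


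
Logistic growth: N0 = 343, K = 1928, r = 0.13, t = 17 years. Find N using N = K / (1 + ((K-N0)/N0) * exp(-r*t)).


(K - N0)/N0 = (1928 - 343)/343 = 1585/343 = 4.62099
r*t = 0.13 * 17 = 2.21; exp(-2.21) = 0.109701
4.62099 * 0.109701 = 0.506927
1 + 0.506927 = 1.50693
N = 1928 / 1.50693 = 1279.42 ≈ 1279

1279


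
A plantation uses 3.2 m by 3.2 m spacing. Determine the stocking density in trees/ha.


N = 10000 / 3.2^2 = 10000 / 10.24 = 976.563 ≈ 977 trees/ha

977 trees/ha


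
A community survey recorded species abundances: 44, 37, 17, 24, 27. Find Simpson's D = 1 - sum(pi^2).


Total N = 44 + 37 + 17 + 24 + 27 = 149
Per-species terms:
  p = 44/149 = 0.295302; p^2 = 0.295302^2 = 0.087203
  p = 37/149 = 0.248322; p^2 = 0.248322^2 = 0.061664
  p = 17/149 = 0.114094; p^2 = 0.114094^2 = 0.013017
  p = 24/149 = 0.161074; p^2 = 0.161074^2 = 0.025945
  p = 27/149 = 0.181208; p^2 = 0.181208^2 = 0.032836
sum(p^2) = 0.087203 + 0.061664 + 0.013017 + 0.025945 + 0.032836 = 0.220665
D = 1 - 0.220665 = 0.779335 ≈ 0.7793

0.7793


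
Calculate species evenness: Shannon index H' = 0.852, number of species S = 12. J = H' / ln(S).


ln(12) = 2.48491
J = H' / ln(S) = 0.852 / 2.48491 = 0.342870 ≈ 0.3429

0.3429


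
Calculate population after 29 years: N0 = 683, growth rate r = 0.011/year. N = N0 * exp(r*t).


r*t = 0.011 * 29 = 0.319
exp(0.319) = 1.37575
N = 683 * 1.37575 = 939.637 ≈ 940

940


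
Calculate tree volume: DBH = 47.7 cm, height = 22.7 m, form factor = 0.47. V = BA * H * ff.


(D/200)^2 = (47.7/200)^2 = 0.2385^2 = 0.05688225
BA = 3.141593 * 0.05688225 = 0.178701 m^2
V = 0.178701 * 22.7 * 0.47 = 1.90656 ≈ 1.907 m^3

1.907 m^3


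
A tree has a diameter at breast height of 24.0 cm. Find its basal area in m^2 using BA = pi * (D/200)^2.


D/200 = 24.0/200 = 0.12 m
(D/200)^2 = 0.12^2 = 0.0144
BA = 3.141593 * 0.0144 = 0.0452389 ≈ 0.0452 m^2

0.0452 m^2


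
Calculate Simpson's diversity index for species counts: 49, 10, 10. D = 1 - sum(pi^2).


Total N = 49 + 10 + 10 = 69
Per-species terms:
  p = 49/69 = 0.710145; p^2 = 0.710145^2 = 0.504306
  p = 10/69 = 0.144928; p^2 = 0.144928^2 = 0.021004
  p = 10/69 = 0.144928; p^2 = 0.144928^2 = 0.021004
sum(p^2) = 0.504306 + 0.021004 + 0.021004 = 0.546314
D = 1 - 0.546314 = 0.453686 ≈ 0.4537

0.4537


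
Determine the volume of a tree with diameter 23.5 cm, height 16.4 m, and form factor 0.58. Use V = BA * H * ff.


(D/200)^2 = (23.5/200)^2 = 0.1175^2 = 0.01380625
BA = 3.141593 * 0.01380625 = 0.0433736 m^2
V = 0.0433736 * 16.4 * 0.58 = 0.412570 ≈ 0.413 m^3

0.413 m^3


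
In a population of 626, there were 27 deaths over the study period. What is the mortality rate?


Mortality rate = 27 / 626 = 0.043131 ≈ 0.0431

0.0431


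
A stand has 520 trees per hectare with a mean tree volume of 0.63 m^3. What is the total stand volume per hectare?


V_stand = 520 * 0.63 = 327.6 m^3/ha

327.6 m^3/ha


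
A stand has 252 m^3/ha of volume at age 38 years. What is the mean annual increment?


MAI = 252 / 38 = 6.6316 ≈ 6.63 m^3/ha/yr

6.63 m^3/ha/yr


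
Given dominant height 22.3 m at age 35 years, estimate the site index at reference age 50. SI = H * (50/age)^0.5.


50/35 = 1.42857
(1.42857)^0.5 = 1.19523
SI = 22.3 * 1.19523 = 26.6536 ≈ 26.7 m

26.7 m


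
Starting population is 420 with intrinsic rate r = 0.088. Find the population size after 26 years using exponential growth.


r*t = 0.088 * 26 = 2.288
exp(2.288) = 9.85521
N = 420 * 9.85521 = 4139.19 ≈ 4139

4139


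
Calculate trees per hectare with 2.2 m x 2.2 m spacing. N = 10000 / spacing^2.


N = 10000 / 2.2^2 = 10000 / 4.84 = 2066.12 ≈ 2066 trees/ha

2066 trees/ha


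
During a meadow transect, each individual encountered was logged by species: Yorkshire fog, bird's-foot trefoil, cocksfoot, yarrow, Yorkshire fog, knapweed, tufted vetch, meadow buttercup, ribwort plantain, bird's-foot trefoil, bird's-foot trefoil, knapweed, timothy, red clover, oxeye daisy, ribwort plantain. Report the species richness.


Total individuals logged = 16
Distinct species (count of individuals): Yorkshire fog (2), bird's-foot trefoil (3), cocksfoot (1), yarrow (1), knapweed (2), tufted vetch (1), meadow buttercup (1), ribwort plantain (2), timothy (1), red clover (1), oxeye daisy (1)
Species richness = number of distinct species = 11

11


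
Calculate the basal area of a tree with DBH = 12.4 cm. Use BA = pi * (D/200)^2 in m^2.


D/200 = 12.4/200 = 0.062 m
(D/200)^2 = 0.062^2 = 0.003844
BA = 3.141593 * 0.003844 = 0.0120763 ≈ 0.0121 m^2

0.0121 m^2


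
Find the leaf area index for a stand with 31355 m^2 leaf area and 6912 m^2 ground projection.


LAI = 31355 / 6912 = 4.5363 ≈ 4.54

4.54


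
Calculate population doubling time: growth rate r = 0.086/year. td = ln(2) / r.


td = ln(2) / 0.086 = 0.693147 / 0.086 = 8.05985 ≈ 8.1 years

8.1 years


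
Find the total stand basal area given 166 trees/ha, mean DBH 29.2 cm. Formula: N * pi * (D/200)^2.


(D/200)^2 = (29.2/200)^2 = 0.146^2 = 0.021316
Individual BA = 3.141593 * 0.021316 = 0.0669662 m^2
Stand BA = 166 * 0.0669662 = 11.1164 ≈ 11.12 m^2/ha

11.12 m^2/ha


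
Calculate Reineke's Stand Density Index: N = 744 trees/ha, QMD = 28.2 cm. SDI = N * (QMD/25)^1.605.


QMD/25 = 28.2/25 = 1.128
(1.128)^1.605 = exp(1.605 * ln(1.128)) = exp(1.605 * 0.120446) = exp(0.193316) = 1.21327
SDI = 744 * 1.21327 = 902.673 ≈ 903

903


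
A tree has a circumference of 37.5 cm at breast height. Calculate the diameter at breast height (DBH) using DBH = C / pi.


DBH = C / pi = 37.5 / 3.141593 = 11.9366 ≈ 11.94 cm

11.94 cm


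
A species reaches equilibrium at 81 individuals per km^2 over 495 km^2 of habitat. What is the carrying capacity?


K = 81 * 495 = 40095 individuals

40095 individuals


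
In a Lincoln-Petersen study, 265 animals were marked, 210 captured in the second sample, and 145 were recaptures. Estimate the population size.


N = M * C / R = 265 * 210 / 145 = 55650 / 145 = 383.79 ≈ 384

384 individuals


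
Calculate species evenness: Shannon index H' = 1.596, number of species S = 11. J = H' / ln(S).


ln(11) = 2.39790
J = H' / ln(S) = 1.596 / 2.39790 = 0.665582 ≈ 0.6656

0.6656


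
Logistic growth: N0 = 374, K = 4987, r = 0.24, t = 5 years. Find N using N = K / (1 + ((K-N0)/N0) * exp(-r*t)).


(K - N0)/N0 = (4987 - 374)/374 = 4613/374 = 12.3342
r*t = 0.24 * 5 = 1.2; exp(-1.2) = 0.301194
12.3342 * 0.301194 = 3.71499
1 + 3.71499 = 4.71499
N = 4987 / 4.71499 = 1057.69 ≈ 1058

1058


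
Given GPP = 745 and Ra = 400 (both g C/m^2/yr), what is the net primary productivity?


NPP = GPP - Ra = 745 - 400 = 345 g C/m^2/yr

345 g C/m^2/yr


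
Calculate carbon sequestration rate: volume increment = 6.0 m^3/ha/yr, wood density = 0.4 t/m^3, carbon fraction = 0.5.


C = 6.0 * 0.4 * 0.5 = 1.20 t C/ha/yr

1.20 t C/ha/yr


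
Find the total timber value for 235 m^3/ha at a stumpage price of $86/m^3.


Value = 235 * 86 = $20210/ha

$20210/ha


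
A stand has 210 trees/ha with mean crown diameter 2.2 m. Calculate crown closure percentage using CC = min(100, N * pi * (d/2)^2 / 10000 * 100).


(d/2)^2 = (2.2/2)^2 = 1.1^2 = 1.21
Crown area = 3.141593 * 1.21 = 3.80133 m^2
N * area / 10000 * 100 = 210 * 3.80133 / 10000 * 100 = 7.98279
CC = min(100, 7.98279) = 7.98279 ≈ 8.0%

8.0%


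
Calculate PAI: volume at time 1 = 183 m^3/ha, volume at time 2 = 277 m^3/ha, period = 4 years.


PAI = (V2 - V1) / period = (277 - 183) / 4 = 94 / 4 = 23.50 m^3/ha/yr

23.50 m^3/ha/yr


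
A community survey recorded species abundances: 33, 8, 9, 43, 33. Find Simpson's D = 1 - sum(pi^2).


Total N = 33 + 8 + 9 + 43 + 33 = 126
Per-species terms:
  p = 33/126 = 0.261905; p^2 = 0.261905^2 = 0.068594
  p = 8/126 = 0.063492; p^2 = 0.063492^2 = 0.004031
  p = 9/126 = 0.071429; p^2 = 0.071429^2 = 0.005102
  p = 43/126 = 0.341270; p^2 = 0.341270^2 = 0.116465
  p = 33/126 = 0.261905; p^2 = 0.261905^2 = 0.068594
sum(p^2) = 0.068594 + 0.004031 + 0.005102 + 0.116465 + 0.068594 = 0.262786
D = 1 - 0.262786 = 0.737214 ≈ 0.7372

0.7372


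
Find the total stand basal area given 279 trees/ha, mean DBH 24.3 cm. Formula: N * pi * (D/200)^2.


(D/200)^2 = (24.3/200)^2 = 0.1215^2 = 0.01476225
Individual BA = 3.141593 * 0.01476225 = 0.0463770 m^2
Stand BA = 279 * 0.0463770 = 12.9392 ≈ 12.94 m^2/ha

12.94 m^2/ha


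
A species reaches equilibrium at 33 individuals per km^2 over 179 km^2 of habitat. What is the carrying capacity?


K = 33 * 179 = 5907 individuals

5907 individuals


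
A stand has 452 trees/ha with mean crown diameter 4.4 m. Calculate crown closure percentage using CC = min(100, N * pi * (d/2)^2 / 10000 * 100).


(d/2)^2 = (4.4/2)^2 = 2.2^2 = 4.84
Crown area = 3.141593 * 4.84 = 15.2053 m^2
N * area / 10000 * 100 = 452 * 15.2053 / 10000 * 100 = 68.7280
CC = min(100, 68.7280) = 68.7280 ≈ 68.7%

68.7%


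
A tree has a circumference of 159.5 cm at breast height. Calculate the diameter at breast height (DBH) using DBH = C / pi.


DBH = C / pi = 159.5 / 3.141593 = 50.7704 ≈ 50.77 cm

50.77 cm
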